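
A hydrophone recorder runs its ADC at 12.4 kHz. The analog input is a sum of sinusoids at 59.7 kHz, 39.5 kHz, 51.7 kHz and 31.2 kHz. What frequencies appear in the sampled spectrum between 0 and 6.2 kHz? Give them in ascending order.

fs/2 = 6.2 kHz.
59.7 kHz mod fs = 10.1 kHz.
10.1 kHz > fs/2 = 6.2 kHz, folds to fs − 10.1 kHz = 2.3 kHz.
39.5 kHz mod fs = 2.3 kHz.
2.3 kHz ≤ fs/2 = 6.2 kHz, appears at 2.3 kHz.
51.7 kHz mod fs = 2.1 kHz.
2.1 kHz ≤ fs/2 = 6.2 kHz, appears at 2.1 kHz.
31.2 kHz mod fs = 6.4 kHz.
6.4 kHz > fs/2 = 6.2 kHz, folds to fs − 6.4 kHz = 6 kHz.
Distinct values: {2.1 kHz, 2.3 kHz, 6 kHz}.

2.1 kHz, 2.3 kHz, 6 kHz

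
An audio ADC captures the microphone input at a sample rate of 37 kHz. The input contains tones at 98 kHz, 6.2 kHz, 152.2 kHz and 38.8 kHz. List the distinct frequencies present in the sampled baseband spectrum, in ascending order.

1.8 kHz, 4.2 kHz, 6.2 kHz, 13 kHz

fs/2 = 18.5 kHz.
98 kHz mod fs = 24 kHz.
24 kHz > fs/2 = 18.5 kHz, folds to fs − 24 kHz = 13 kHz.
6.2 kHz ≤ fs/2 = 18.5 kHz, passes unchanged.
152.2 kHz mod fs = 4.2 kHz.
4.2 kHz ≤ fs/2 = 18.5 kHz, appears at 4.2 kHz.
38.8 kHz mod fs = 1.8 kHz.
1.8 kHz ≤ fs/2 = 18.5 kHz, appears at 1.8 kHz.
Distinct values: {1.8 kHz, 4.2 kHz, 6.2 kHz, 13 kHz}.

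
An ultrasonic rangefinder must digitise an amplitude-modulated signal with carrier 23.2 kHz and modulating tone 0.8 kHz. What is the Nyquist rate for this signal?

48 kHz

AM sidebands sit at fc ± fm = 22.4 kHz and 24 kHz.
Highest-frequency component: 24 kHz.
Nyquist rate = 2 × 24 kHz = 48 kHz.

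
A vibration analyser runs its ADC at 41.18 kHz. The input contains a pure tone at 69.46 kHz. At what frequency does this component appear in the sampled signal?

12.9 kHz

69.46 kHz mod fs = 28.28 kHz.
28.28 kHz > fs/2 = 20.59 kHz, folds to fs − 28.28 kHz = 12.9 kHz.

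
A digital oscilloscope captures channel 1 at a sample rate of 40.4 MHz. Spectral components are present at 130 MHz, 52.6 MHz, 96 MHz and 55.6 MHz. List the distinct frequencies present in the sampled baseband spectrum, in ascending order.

fs/2 = 20.2 MHz.
130 MHz mod fs = 8.8 MHz.
8.8 MHz ≤ fs/2 = 20.2 MHz, appears at 8.8 MHz.
52.6 MHz mod fs = 12.2 MHz.
12.2 MHz ≤ fs/2 = 20.2 MHz, appears at 12.2 MHz.
96 MHz mod fs = 15.2 MHz.
15.2 MHz ≤ fs/2 = 20.2 MHz, appears at 15.2 MHz.
55.6 MHz mod fs = 15.2 MHz.
15.2 MHz ≤ fs/2 = 20.2 MHz, appears at 15.2 MHz.
Distinct values: {8.8 MHz, 12.2 MHz, 15.2 MHz}.

8.8 MHz, 12.2 MHz, 15.2 MHz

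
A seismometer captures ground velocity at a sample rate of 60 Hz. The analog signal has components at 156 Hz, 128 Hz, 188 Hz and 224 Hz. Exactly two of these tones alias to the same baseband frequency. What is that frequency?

fs/2 = 30 Hz.
156 Hz mod fs = 36 Hz.
36 Hz > fs/2 = 30 Hz, folds to fs − 36 Hz = 24 Hz.
128 Hz mod fs = 8 Hz.
8 Hz ≤ fs/2 = 30 Hz, appears at 8 Hz.
188 Hz mod fs = 8 Hz.
8 Hz ≤ fs/2 = 30 Hz, appears at 8 Hz.
224 Hz mod fs = 44 Hz.
44 Hz > fs/2 = 30 Hz, folds to fs − 44 Hz = 16 Hz.
128 Hz and 188 Hz both map to 8 Hz.

8 Hz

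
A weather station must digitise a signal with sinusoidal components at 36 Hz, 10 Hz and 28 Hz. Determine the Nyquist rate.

72 Hz

Highest-frequency component: 36 Hz.
Nyquist rate = 2 × 36 Hz = 72 Hz.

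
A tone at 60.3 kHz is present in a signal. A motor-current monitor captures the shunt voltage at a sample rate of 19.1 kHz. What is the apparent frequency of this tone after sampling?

3 kHz

60.3 kHz mod fs = 3 kHz.
3 kHz ≤ fs/2 = 9.55 kHz, appears at 3 kHz.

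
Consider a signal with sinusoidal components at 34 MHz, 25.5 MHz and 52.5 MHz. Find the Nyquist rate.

105 MHz

Highest-frequency component: 52.5 MHz.
Nyquist rate = 2 × 52.5 MHz = 105 MHz.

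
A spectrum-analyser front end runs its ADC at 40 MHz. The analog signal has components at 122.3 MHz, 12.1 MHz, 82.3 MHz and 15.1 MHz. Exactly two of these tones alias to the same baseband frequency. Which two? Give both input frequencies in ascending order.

fs/2 = 20 MHz.
122.3 MHz mod fs = 2.3 MHz.
2.3 MHz ≤ fs/2 = 20 MHz, appears at 2.3 MHz.
12.1 MHz ≤ fs/2 = 20 MHz, passes unchanged.
82.3 MHz mod fs = 2.3 MHz.
2.3 MHz ≤ fs/2 = 20 MHz, appears at 2.3 MHz.
15.1 MHz ≤ fs/2 = 20 MHz, passes unchanged.
82.3 MHz and 122.3 MHz both map to 2.3 MHz.

82.3 MHz, 122.3 MHz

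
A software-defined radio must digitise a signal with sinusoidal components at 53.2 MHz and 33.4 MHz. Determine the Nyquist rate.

106.4 MHz

Highest-frequency component: 53.2 MHz.
Nyquist rate = 2 × 53.2 MHz = 106.4 MHz.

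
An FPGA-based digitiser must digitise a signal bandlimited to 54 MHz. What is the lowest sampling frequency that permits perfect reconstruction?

Nyquist rate = 2 × 54 MHz = 108 MHz.

108 MHz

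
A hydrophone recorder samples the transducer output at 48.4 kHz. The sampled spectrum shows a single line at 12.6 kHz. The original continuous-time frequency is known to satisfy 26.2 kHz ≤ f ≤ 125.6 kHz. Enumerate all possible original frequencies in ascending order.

Frequencies that alias to 12.6 kHz are k·fs ± 12.6 kHz for integer k ≥ 0.
k=0: 12.6 kHz.
k=1: 35.8 kHz, 61 kHz.
k=2: 84.2 kHz, 109.4 kHz.
k=3: 132.6 kHz, 157.8 kHz.
Within [26.2 kHz, 125.6 kHz]: 35.8 kHz, 61 kHz, 84.2 kHz, 109.4 kHz.

35.8 kHz, 61 kHz, 84.2 kHz, 109.4 kHz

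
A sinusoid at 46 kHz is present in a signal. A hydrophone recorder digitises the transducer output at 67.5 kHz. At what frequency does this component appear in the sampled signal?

46 kHz > fs/2 = 33.75 kHz, folds to fs − 46 kHz = 21.5 kHz.

21.5 kHz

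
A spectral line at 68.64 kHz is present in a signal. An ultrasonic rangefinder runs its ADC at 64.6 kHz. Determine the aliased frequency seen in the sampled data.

4.04 kHz

68.64 kHz mod fs = 4.04 kHz.
4.04 kHz ≤ fs/2 = 32.3 kHz, appears at 4.04 kHz.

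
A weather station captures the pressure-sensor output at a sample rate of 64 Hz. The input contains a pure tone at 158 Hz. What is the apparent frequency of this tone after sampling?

30 Hz

158 Hz mod fs = 30 Hz.
30 Hz ≤ fs/2 = 32 Hz, appears at 30 Hz.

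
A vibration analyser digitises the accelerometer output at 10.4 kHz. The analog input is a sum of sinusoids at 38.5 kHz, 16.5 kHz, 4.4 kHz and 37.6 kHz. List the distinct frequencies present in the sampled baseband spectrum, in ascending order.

3.1 kHz, 4 kHz, 4.3 kHz, 4.4 kHz

fs/2 = 5.2 kHz.
38.5 kHz mod fs = 7.3 kHz.
7.3 kHz > fs/2 = 5.2 kHz, folds to fs − 7.3 kHz = 3.1 kHz.
16.5 kHz mod fs = 6.1 kHz.
6.1 kHz > fs/2 = 5.2 kHz, folds to fs − 6.1 kHz = 4.3 kHz.
4.4 kHz ≤ fs/2 = 5.2 kHz, passes unchanged.
37.6 kHz mod fs = 6.4 kHz.
6.4 kHz > fs/2 = 5.2 kHz, folds to fs − 6.4 kHz = 4 kHz.
Distinct values: {3.1 kHz, 4 kHz, 4.3 kHz, 4.4 kHz}.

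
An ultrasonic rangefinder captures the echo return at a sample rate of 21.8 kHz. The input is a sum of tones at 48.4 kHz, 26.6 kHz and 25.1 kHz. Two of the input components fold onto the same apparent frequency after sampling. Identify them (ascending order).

fs/2 = 10.9 kHz.
48.4 kHz mod fs = 4.8 kHz.
4.8 kHz ≤ fs/2 = 10.9 kHz, appears at 4.8 kHz.
26.6 kHz mod fs = 4.8 kHz.
4.8 kHz ≤ fs/2 = 10.9 kHz, appears at 4.8 kHz.
25.1 kHz mod fs = 3.3 kHz.
3.3 kHz ≤ fs/2 = 10.9 kHz, appears at 3.3 kHz.
26.6 kHz and 48.4 kHz both map to 4.8 kHz.

26.6 kHz, 48.4 kHz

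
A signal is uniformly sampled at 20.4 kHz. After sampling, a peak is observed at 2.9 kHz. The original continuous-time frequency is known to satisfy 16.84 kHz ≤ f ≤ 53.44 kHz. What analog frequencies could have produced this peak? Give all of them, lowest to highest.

Frequencies that alias to 2.9 kHz are k·fs ± 2.9 kHz for integer k ≥ 0.
k=0: 2.9 kHz.
k=1: 17.5 kHz, 23.3 kHz.
k=2: 37.9 kHz, 43.7 kHz.
k=3: 58.3 kHz, 64.1 kHz.
Within [16.84 kHz, 53.44 kHz]: 17.5 kHz, 23.3 kHz, 37.9 kHz, 43.7 kHz.

17.5 kHz, 23.3 kHz, 37.9 kHz, 43.7 kHz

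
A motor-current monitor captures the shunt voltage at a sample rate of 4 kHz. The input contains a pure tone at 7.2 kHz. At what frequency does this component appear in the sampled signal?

7.2 kHz mod fs = 3.2 kHz.
3.2 kHz > fs/2 = 2 kHz, folds to fs − 3.2 kHz = 0.8 kHz.

0.8 kHz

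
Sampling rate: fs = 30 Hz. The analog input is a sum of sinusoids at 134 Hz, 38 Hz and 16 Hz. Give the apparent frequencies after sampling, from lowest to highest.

fs/2 = 15 Hz.
134 Hz mod fs = 14 Hz.
14 Hz ≤ fs/2 = 15 Hz, appears at 14 Hz.
38 Hz mod fs = 8 Hz.
8 Hz ≤ fs/2 = 15 Hz, appears at 8 Hz.
16 Hz > fs/2 = 15 Hz, folds to fs − 16 Hz = 14 Hz.
Distinct values: {8 Hz, 14 Hz}.

8 Hz, 14 Hz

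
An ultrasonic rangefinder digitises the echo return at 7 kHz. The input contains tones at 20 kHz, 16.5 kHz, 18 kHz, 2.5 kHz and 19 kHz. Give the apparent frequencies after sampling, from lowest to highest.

fs/2 = 3.5 kHz.
20 kHz mod fs = 6 kHz.
6 kHz > fs/2 = 3.5 kHz, folds to fs − 6 kHz = 1 kHz.
16.5 kHz mod fs = 2.5 kHz.
2.5 kHz ≤ fs/2 = 3.5 kHz, appears at 2.5 kHz.
18 kHz mod fs = 4 kHz.
4 kHz > fs/2 = 3.5 kHz, folds to fs − 4 kHz = 3 kHz.
2.5 kHz ≤ fs/2 = 3.5 kHz, passes unchanged.
19 kHz mod fs = 5 kHz.
5 kHz > fs/2 = 3.5 kHz, folds to fs − 5 kHz = 2 kHz.
Distinct values: {1 kHz, 2 kHz, 2.5 kHz, 3 kHz}.

1 kHz, 2 kHz, 2.5 kHz, 3 kHz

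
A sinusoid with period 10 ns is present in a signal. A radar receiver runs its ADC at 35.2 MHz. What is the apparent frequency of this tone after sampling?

5.6 MHz

T = 10 ns → f = 1/T = 100 MHz.
100 MHz mod fs = 29.6 MHz.
29.6 MHz > fs/2 = 17.6 MHz, folds to fs − 29.6 MHz = 5.6 MHz.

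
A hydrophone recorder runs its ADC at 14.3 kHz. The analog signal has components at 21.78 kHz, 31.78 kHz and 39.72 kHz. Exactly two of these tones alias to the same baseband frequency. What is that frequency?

fs/2 = 7.15 kHz.
21.78 kHz mod fs = 7.48 kHz.
7.48 kHz > fs/2 = 7.15 kHz, folds to fs − 7.48 kHz = 6.82 kHz.
31.78 kHz mod fs = 3.18 kHz.
3.18 kHz ≤ fs/2 = 7.15 kHz, appears at 3.18 kHz.
39.72 kHz mod fs = 11.12 kHz.
11.12 kHz > fs/2 = 7.15 kHz, folds to fs − 11.12 kHz = 3.18 kHz.
31.78 kHz and 39.72 kHz both map to 3.18 kHz.

3.18 kHz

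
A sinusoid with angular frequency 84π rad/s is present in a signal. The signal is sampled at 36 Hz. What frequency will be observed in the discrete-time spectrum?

ω = 84π rad/s → f = ω/(2π) = 42 Hz.
42 Hz mod fs = 6 Hz.
6 Hz ≤ fs/2 = 18 Hz, appears at 6 Hz.

6 Hz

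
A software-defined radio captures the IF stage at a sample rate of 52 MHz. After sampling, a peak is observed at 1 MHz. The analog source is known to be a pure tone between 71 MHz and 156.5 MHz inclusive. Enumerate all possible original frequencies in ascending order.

103 MHz, 105 MHz, 155 MHz

Frequencies that alias to 1 MHz are k·fs ± 1 MHz for integer k ≥ 0.
k=0: 1 MHz.
k=1: 51 MHz, 53 MHz.
k=2: 103 MHz, 105 MHz.
k=3: 155 MHz, 157 MHz.
k=4: 207 MHz, 209 MHz.
Within [71 MHz, 156.5 MHz]: 103 MHz, 105 MHz, 155 MHz.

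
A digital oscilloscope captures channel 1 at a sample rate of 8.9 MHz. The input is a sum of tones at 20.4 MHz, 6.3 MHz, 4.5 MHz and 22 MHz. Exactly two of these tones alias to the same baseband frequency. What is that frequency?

fs/2 = 4.45 MHz.
20.4 MHz mod fs = 2.6 MHz.
2.6 MHz ≤ fs/2 = 4.45 MHz, appears at 2.6 MHz.
6.3 MHz > fs/2 = 4.45 MHz, folds to fs − 6.3 MHz = 2.6 MHz.
4.5 MHz > fs/2 = 4.45 MHz, folds to fs − 4.5 MHz = 4.4 MHz.
22 MHz mod fs = 4.2 MHz.
4.2 MHz ≤ fs/2 = 4.45 MHz, appears at 4.2 MHz.
6.3 MHz and 20.4 MHz both map to 2.6 MHz.

2.6 MHz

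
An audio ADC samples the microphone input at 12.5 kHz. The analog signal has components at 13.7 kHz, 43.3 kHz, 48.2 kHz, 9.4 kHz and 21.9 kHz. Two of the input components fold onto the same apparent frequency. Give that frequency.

3.1 kHz

fs/2 = 6.25 kHz.
13.7 kHz mod fs = 1.2 kHz.
1.2 kHz ≤ fs/2 = 6.25 kHz, appears at 1.2 kHz.
43.3 kHz mod fs = 5.8 kHz.
5.8 kHz ≤ fs/2 = 6.25 kHz, appears at 5.8 kHz.
48.2 kHz mod fs = 10.7 kHz.
10.7 kHz > fs/2 = 6.25 kHz, folds to fs − 10.7 kHz = 1.8 kHz.
9.4 kHz > fs/2 = 6.25 kHz, folds to fs − 9.4 kHz = 3.1 kHz.
21.9 kHz mod fs = 9.4 kHz.
9.4 kHz > fs/2 = 6.25 kHz, folds to fs − 9.4 kHz = 3.1 kHz.
9.4 kHz and 21.9 kHz both map to 3.1 kHz.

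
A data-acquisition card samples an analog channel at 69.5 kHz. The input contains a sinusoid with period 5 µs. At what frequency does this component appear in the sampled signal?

T = 5 µs → f = 1/T = 200 kHz.
200 kHz mod fs = 61 kHz.
61 kHz > fs/2 = 34.75 kHz, folds to fs − 61 kHz = 8.5 kHz.

8.5 kHz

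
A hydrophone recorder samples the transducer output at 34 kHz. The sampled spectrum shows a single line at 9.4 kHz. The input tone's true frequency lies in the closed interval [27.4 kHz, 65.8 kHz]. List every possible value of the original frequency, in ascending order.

Frequencies that alias to 9.4 kHz are k·fs ± 9.4 kHz for integer k ≥ 0.
k=0: 9.4 kHz.
k=1: 24.6 kHz, 43.4 kHz.
k=2: 58.6 kHz, 77.4 kHz.
k=3: 92.6 kHz, 111.4 kHz.
Within [27.4 kHz, 65.8 kHz]: 43.4 kHz, 58.6 kHz.

43.4 kHz, 58.6 kHz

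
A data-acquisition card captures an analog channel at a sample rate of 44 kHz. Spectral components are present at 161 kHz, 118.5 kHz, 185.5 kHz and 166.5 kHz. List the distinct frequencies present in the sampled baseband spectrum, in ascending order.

9.5 kHz, 13.5 kHz, 15 kHz

fs/2 = 22 kHz.
161 kHz mod fs = 29 kHz.
29 kHz > fs/2 = 22 kHz, folds to fs − 29 kHz = 15 kHz.
118.5 kHz mod fs = 30.5 kHz.
30.5 kHz > fs/2 = 22 kHz, folds to fs − 30.5 kHz = 13.5 kHz.
185.5 kHz mod fs = 9.5 kHz.
9.5 kHz ≤ fs/2 = 22 kHz, appears at 9.5 kHz.
166.5 kHz mod fs = 34.5 kHz.
34.5 kHz > fs/2 = 22 kHz, folds to fs − 34.5 kHz = 9.5 kHz.
Distinct values: {9.5 kHz, 13.5 kHz, 15 kHz}.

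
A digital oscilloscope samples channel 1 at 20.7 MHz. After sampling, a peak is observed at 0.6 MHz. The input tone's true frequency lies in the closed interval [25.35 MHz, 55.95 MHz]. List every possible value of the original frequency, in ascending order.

40.8 MHz, 42 MHz

Frequencies that alias to 0.6 MHz are k·fs ± 0.6 MHz for integer k ≥ 0.
k=0: 0.6 MHz.
k=1: 20.1 MHz, 21.3 MHz.
k=2: 40.8 MHz, 42 MHz.
k=3: 61.5 MHz, 62.7 MHz.
Within [25.35 MHz, 55.95 MHz]: 40.8 MHz, 42 MHz.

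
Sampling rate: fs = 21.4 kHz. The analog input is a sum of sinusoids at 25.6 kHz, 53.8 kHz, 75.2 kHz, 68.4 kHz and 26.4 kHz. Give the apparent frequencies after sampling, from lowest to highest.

fs/2 = 10.7 kHz.
25.6 kHz mod fs = 4.2 kHz.
4.2 kHz ≤ fs/2 = 10.7 kHz, appears at 4.2 kHz.
53.8 kHz mod fs = 11 kHz.
11 kHz > fs/2 = 10.7 kHz, folds to fs − 11 kHz = 10.4 kHz.
75.2 kHz mod fs = 11 kHz.
11 kHz > fs/2 = 10.7 kHz, folds to fs − 11 kHz = 10.4 kHz.
68.4 kHz mod fs = 4.2 kHz.
4.2 kHz ≤ fs/2 = 10.7 kHz, appears at 4.2 kHz.
26.4 kHz mod fs = 5 kHz.
5 kHz ≤ fs/2 = 10.7 kHz, appears at 5 kHz.
Distinct values: {4.2 kHz, 5 kHz, 10.4 kHz}.

4.2 kHz, 5 kHz, 10.4 kHz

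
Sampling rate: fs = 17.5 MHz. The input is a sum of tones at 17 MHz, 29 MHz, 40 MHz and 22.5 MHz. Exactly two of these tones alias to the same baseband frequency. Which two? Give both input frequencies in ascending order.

22.5 MHz, 40 MHz

fs/2 = 8.75 MHz.
17 MHz > fs/2 = 8.75 MHz, folds to fs − 17 MHz = 0.5 MHz.
29 MHz mod fs = 11.5 MHz.
11.5 MHz > fs/2 = 8.75 MHz, folds to fs − 11.5 MHz = 6 MHz.
40 MHz mod fs = 5 MHz.
5 MHz ≤ fs/2 = 8.75 MHz, appears at 5 MHz.
22.5 MHz mod fs = 5 MHz.
5 MHz ≤ fs/2 = 8.75 MHz, appears at 5 MHz.
22.5 MHz and 40 MHz both map to 5 MHz.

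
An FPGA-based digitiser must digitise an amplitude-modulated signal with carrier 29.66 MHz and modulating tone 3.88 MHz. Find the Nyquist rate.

AM sidebands sit at fc ± fm = 25.78 MHz and 33.54 MHz.
Highest-frequency component: 33.54 MHz.
Nyquist rate = 2 × 33.54 MHz = 67.08 MHz.

67.08 MHz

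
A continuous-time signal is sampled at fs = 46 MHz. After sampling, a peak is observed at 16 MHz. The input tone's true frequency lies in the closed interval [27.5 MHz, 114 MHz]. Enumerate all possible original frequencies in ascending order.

Frequencies that alias to 16 MHz are k·fs ± 16 MHz for integer k ≥ 0.
k=0: 16 MHz.
k=1: 30 MHz, 62 MHz.
k=2: 76 MHz, 108 MHz.
k=3: 122 MHz, 154 MHz.
Within [27.5 MHz, 114 MHz]: 30 MHz, 62 MHz, 76 MHz, 108 MHz.

30 MHz, 62 MHz, 76 MHz, 108 MHz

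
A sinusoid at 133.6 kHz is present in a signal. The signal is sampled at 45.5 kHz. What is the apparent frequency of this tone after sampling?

133.6 kHz mod fs = 42.6 kHz.
42.6 kHz > fs/2 = 22.75 kHz, folds to fs − 42.6 kHz = 2.9 kHz.

2.9 kHz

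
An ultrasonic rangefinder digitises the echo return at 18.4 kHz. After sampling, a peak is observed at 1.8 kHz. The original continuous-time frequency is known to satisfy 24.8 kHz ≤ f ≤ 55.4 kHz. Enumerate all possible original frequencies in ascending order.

35 kHz, 38.6 kHz, 53.4 kHz

Frequencies that alias to 1.8 kHz are k·fs ± 1.8 kHz for integer k ≥ 0.
k=0: 1.8 kHz.
k=1: 16.6 kHz, 20.2 kHz.
k=2: 35 kHz, 38.6 kHz.
k=3: 53.4 kHz, 57 kHz.
k=4: 71.8 kHz, 75.4 kHz.
Within [24.8 kHz, 55.4 kHz]: 35 kHz, 38.6 kHz, 53.4 kHz.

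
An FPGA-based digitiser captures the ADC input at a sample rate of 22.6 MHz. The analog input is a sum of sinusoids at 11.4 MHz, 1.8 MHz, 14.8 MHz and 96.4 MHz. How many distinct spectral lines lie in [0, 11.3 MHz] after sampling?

4

fs/2 = 11.3 MHz.
11.4 MHz > fs/2 = 11.3 MHz, folds to fs − 11.4 MHz = 11.2 MHz.
1.8 MHz ≤ fs/2 = 11.3 MHz, passes unchanged.
14.8 MHz > fs/2 = 11.3 MHz, folds to fs − 14.8 MHz = 7.8 MHz.
96.4 MHz mod fs = 6 MHz.
6 MHz ≤ fs/2 = 11.3 MHz, appears at 6 MHz.
Distinct values: {1.8 MHz, 6 MHz, 7.8 MHz, 11.2 MHz} → 4.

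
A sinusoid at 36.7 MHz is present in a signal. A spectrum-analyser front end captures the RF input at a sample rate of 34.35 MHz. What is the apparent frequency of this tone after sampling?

2.35 MHz

36.7 MHz mod fs = 2.35 MHz.
2.35 MHz ≤ fs/2 = 17.175 MHz, appears at 2.35 MHz.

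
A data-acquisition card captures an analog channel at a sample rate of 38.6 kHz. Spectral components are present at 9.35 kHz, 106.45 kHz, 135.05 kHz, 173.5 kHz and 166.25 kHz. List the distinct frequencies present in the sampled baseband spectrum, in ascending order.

9.35 kHz, 11.85 kHz, 19.1 kHz, 19.25 kHz

fs/2 = 19.3 kHz.
9.35 kHz ≤ fs/2 = 19.3 kHz, passes unchanged.
106.45 kHz mod fs = 29.25 kHz.
29.25 kHz > fs/2 = 19.3 kHz, folds to fs − 29.25 kHz = 9.35 kHz.
135.05 kHz mod fs = 19.25 kHz.
19.25 kHz ≤ fs/2 = 19.3 kHz, appears at 19.25 kHz.
173.5 kHz mod fs = 19.1 kHz.
19.1 kHz ≤ fs/2 = 19.3 kHz, appears at 19.1 kHz.
166.25 kHz mod fs = 11.85 kHz.
11.85 kHz ≤ fs/2 = 19.3 kHz, appears at 11.85 kHz.
Distinct values: {9.35 kHz, 11.85 kHz, 19.1 kHz, 19.25 kHz}.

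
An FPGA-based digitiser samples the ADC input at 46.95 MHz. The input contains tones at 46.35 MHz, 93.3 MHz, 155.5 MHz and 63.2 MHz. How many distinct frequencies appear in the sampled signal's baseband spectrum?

3

fs/2 = 23.475 MHz.
46.35 MHz > fs/2 = 23.475 MHz, folds to fs − 46.35 MHz = 0.6 MHz.
93.3 MHz mod fs = 46.35 MHz.
46.35 MHz > fs/2 = 23.475 MHz, folds to fs − 46.35 MHz = 0.6 MHz.
155.5 MHz mod fs = 14.65 MHz.
14.65 MHz ≤ fs/2 = 23.475 MHz, appears at 14.65 MHz.
63.2 MHz mod fs = 16.25 MHz.
16.25 MHz ≤ fs/2 = 23.475 MHz, appears at 16.25 MHz.
Distinct values: {0.6 MHz, 14.65 MHz, 16.25 MHz} → 3.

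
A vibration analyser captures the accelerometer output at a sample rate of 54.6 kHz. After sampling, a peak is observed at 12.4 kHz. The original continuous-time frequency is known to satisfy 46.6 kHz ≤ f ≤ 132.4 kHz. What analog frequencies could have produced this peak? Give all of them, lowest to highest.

Frequencies that alias to 12.4 kHz are k·fs ± 12.4 kHz for integer k ≥ 0.
k=0: 12.4 kHz.
k=1: 42.2 kHz, 67 kHz.
k=2: 96.8 kHz, 121.6 kHz.
k=3: 151.4 kHz, 176.2 kHz.
Within [46.6 kHz, 132.4 kHz]: 67 kHz, 96.8 kHz, 121.6 kHz.

67 kHz, 96.8 kHz, 121.6 kHz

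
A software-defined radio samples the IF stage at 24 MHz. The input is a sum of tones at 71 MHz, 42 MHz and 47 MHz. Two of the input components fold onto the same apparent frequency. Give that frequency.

fs/2 = 12 MHz.
71 MHz mod fs = 23 MHz.
23 MHz > fs/2 = 12 MHz, folds to fs − 23 MHz = 1 MHz.
42 MHz mod fs = 18 MHz.
18 MHz > fs/2 = 12 MHz, folds to fs − 18 MHz = 6 MHz.
47 MHz mod fs = 23 MHz.
23 MHz > fs/2 = 12 MHz, folds to fs − 23 MHz = 1 MHz.
47 MHz and 71 MHz both map to 1 MHz.

1 MHz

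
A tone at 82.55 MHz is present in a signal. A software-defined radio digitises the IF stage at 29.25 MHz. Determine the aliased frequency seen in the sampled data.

82.55 MHz mod fs = 24.05 MHz.
24.05 MHz > fs/2 = 14.625 MHz, folds to fs − 24.05 MHz = 5.2 MHz.

5.2 MHz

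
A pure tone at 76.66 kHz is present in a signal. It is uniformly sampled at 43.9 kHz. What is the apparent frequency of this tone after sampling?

76.66 kHz mod fs = 32.76 kHz.
32.76 kHz > fs/2 = 21.95 kHz, folds to fs − 32.76 kHz = 11.14 kHz.

11.14 kHz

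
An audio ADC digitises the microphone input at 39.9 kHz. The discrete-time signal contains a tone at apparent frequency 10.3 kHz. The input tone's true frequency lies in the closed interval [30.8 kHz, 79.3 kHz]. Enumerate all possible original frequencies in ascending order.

50.2 kHz, 69.5 kHz

Frequencies that alias to 10.3 kHz are k·fs ± 10.3 kHz for integer k ≥ 0.
k=0: 10.3 kHz.
k=1: 29.6 kHz, 50.2 kHz.
k=2: 69.5 kHz, 90.1 kHz.
k=3: 109.4 kHz, 130 kHz.
Within [30.8 kHz, 79.3 kHz]: 50.2 kHz, 69.5 kHz.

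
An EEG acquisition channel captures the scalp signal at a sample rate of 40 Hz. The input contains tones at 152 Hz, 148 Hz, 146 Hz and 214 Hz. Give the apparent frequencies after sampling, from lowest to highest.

8 Hz, 12 Hz, 14 Hz

fs/2 = 20 Hz.
152 Hz mod fs = 32 Hz.
32 Hz > fs/2 = 20 Hz, folds to fs − 32 Hz = 8 Hz.
148 Hz mod fs = 28 Hz.
28 Hz > fs/2 = 20 Hz, folds to fs − 28 Hz = 12 Hz.
146 Hz mod fs = 26 Hz.
26 Hz > fs/2 = 20 Hz, folds to fs − 26 Hz = 14 Hz.
214 Hz mod fs = 14 Hz.
14 Hz ≤ fs/2 = 20 Hz, appears at 14 Hz.
Distinct values: {8 Hz, 12 Hz, 14 Hz}.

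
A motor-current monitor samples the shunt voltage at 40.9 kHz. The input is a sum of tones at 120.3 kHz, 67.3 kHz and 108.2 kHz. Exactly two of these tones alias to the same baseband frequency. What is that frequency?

14.5 kHz

fs/2 = 20.45 kHz.
120.3 kHz mod fs = 38.5 kHz.
38.5 kHz > fs/2 = 20.45 kHz, folds to fs − 38.5 kHz = 2.4 kHz.
67.3 kHz mod fs = 26.4 kHz.
26.4 kHz > fs/2 = 20.45 kHz, folds to fs − 26.4 kHz = 14.5 kHz.
108.2 kHz mod fs = 26.4 kHz.
26.4 kHz > fs/2 = 20.45 kHz, folds to fs − 26.4 kHz = 14.5 kHz.
67.3 kHz and 108.2 kHz both map to 14.5 kHz.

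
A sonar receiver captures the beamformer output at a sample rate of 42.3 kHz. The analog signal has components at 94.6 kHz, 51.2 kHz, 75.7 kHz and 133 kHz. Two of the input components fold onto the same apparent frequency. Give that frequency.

8.9 kHz

fs/2 = 21.15 kHz.
94.6 kHz mod fs = 10 kHz.
10 kHz ≤ fs/2 = 21.15 kHz, appears at 10 kHz.
51.2 kHz mod fs = 8.9 kHz.
8.9 kHz ≤ fs/2 = 21.15 kHz, appears at 8.9 kHz.
75.7 kHz mod fs = 33.4 kHz.
33.4 kHz > fs/2 = 21.15 kHz, folds to fs − 33.4 kHz = 8.9 kHz.
133 kHz mod fs = 6.1 kHz.
6.1 kHz ≤ fs/2 = 21.15 kHz, appears at 6.1 kHz.
51.2 kHz and 75.7 kHz both map to 8.9 kHz.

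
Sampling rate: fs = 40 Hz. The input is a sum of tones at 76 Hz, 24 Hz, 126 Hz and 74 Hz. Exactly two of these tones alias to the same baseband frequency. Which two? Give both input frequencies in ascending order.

fs/2 = 20 Hz.
76 Hz mod fs = 36 Hz.
36 Hz > fs/2 = 20 Hz, folds to fs − 36 Hz = 4 Hz.
24 Hz > fs/2 = 20 Hz, folds to fs − 24 Hz = 16 Hz.
126 Hz mod fs = 6 Hz.
6 Hz ≤ fs/2 = 20 Hz, appears at 6 Hz.
74 Hz mod fs = 34 Hz.
34 Hz > fs/2 = 20 Hz, folds to fs − 34 Hz = 6 Hz.
74 Hz and 126 Hz both map to 6 Hz.

74 Hz, 126 Hz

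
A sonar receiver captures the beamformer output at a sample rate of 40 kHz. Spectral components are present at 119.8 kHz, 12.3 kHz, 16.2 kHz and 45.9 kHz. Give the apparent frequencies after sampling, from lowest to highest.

0.2 kHz, 5.9 kHz, 12.3 kHz, 16.2 kHz

fs/2 = 20 kHz.
119.8 kHz mod fs = 39.8 kHz.
39.8 kHz > fs/2 = 20 kHz, folds to fs − 39.8 kHz = 0.2 kHz.
12.3 kHz ≤ fs/2 = 20 kHz, passes unchanged.
16.2 kHz ≤ fs/2 = 20 kHz, passes unchanged.
45.9 kHz mod fs = 5.9 kHz.
5.9 kHz ≤ fs/2 = 20 kHz, appears at 5.9 kHz.
Distinct values: {0.2 kHz, 5.9 kHz, 12.3 kHz, 16.2 kHz}.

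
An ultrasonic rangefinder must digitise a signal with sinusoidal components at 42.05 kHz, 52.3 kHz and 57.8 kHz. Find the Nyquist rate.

Highest-frequency component: 57.8 kHz.
Nyquist rate = 2 × 57.8 kHz = 115.6 kHz.

115.6 kHz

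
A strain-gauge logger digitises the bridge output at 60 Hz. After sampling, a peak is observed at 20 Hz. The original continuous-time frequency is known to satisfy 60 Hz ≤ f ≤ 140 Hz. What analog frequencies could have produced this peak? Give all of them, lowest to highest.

80 Hz, 100 Hz, 140 Hz

Frequencies that alias to 20 Hz are k·fs ± 20 Hz for integer k ≥ 0.
k=0: 20 Hz.
k=1: 40 Hz, 80 Hz.
k=2: 100 Hz, 140 Hz.
k=3: 160 Hz, 200 Hz.
Within [60 Hz, 140 Hz]: 80 Hz, 100 Hz, 140 Hz.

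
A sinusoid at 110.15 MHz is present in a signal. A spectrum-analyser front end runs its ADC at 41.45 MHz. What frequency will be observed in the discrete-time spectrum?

14.2 MHz

110.15 MHz mod fs = 27.25 MHz.
27.25 MHz > fs/2 = 20.725 MHz, folds to fs − 27.25 MHz = 14.2 MHz.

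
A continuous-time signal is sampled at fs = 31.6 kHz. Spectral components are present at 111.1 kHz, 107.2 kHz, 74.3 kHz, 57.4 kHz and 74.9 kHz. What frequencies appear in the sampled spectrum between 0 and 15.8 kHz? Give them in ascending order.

fs/2 = 15.8 kHz.
111.1 kHz mod fs = 16.3 kHz.
16.3 kHz > fs/2 = 15.8 kHz, folds to fs − 16.3 kHz = 15.3 kHz.
107.2 kHz mod fs = 12.4 kHz.
12.4 kHz ≤ fs/2 = 15.8 kHz, appears at 12.4 kHz.
74.3 kHz mod fs = 11.1 kHz.
11.1 kHz ≤ fs/2 = 15.8 kHz, appears at 11.1 kHz.
57.4 kHz mod fs = 25.8 kHz.
25.8 kHz > fs/2 = 15.8 kHz, folds to fs − 25.8 kHz = 5.8 kHz.
74.9 kHz mod fs = 11.7 kHz.
11.7 kHz ≤ fs/2 = 15.8 kHz, appears at 11.7 kHz.
Distinct values: {5.8 kHz, 11.1 kHz, 11.7 kHz, 12.4 kHz, 15.3 kHz}.

5.8 kHz, 11.1 kHz, 11.7 kHz, 12.4 kHz, 15.3 kHz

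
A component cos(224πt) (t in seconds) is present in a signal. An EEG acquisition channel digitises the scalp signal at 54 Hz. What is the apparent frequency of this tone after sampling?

4 Hz

ω = 224π rad/s → f = ω/(2π) = 112 Hz.
112 Hz mod fs = 4 Hz.
4 Hz ≤ fs/2 = 27 Hz, appears at 4 Hz.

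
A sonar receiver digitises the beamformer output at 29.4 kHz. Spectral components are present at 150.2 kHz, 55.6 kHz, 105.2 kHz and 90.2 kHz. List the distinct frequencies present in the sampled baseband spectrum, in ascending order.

2 kHz, 3.2 kHz, 12.4 kHz

fs/2 = 14.7 kHz.
150.2 kHz mod fs = 3.2 kHz.
3.2 kHz ≤ fs/2 = 14.7 kHz, appears at 3.2 kHz.
55.6 kHz mod fs = 26.2 kHz.
26.2 kHz > fs/2 = 14.7 kHz, folds to fs − 26.2 kHz = 3.2 kHz.
105.2 kHz mod fs = 17 kHz.
17 kHz > fs/2 = 14.7 kHz, folds to fs − 17 kHz = 12.4 kHz.
90.2 kHz mod fs = 2 kHz.
2 kHz ≤ fs/2 = 14.7 kHz, appears at 2 kHz.
Distinct values: {2 kHz, 3.2 kHz, 12.4 kHz}.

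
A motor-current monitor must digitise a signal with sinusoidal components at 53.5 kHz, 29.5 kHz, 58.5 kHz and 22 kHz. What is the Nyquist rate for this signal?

117 kHz

Highest-frequency component: 58.5 kHz.
Nyquist rate = 2 × 58.5 kHz = 117 kHz.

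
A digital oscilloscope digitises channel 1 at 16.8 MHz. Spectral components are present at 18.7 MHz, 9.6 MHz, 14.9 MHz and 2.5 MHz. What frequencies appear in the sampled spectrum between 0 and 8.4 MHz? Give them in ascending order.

1.9 MHz, 2.5 MHz, 7.2 MHz

fs/2 = 8.4 MHz.
18.7 MHz mod fs = 1.9 MHz.
1.9 MHz ≤ fs/2 = 8.4 MHz, appears at 1.9 MHz.
9.6 MHz > fs/2 = 8.4 MHz, folds to fs − 9.6 MHz = 7.2 MHz.
14.9 MHz > fs/2 = 8.4 MHz, folds to fs − 14.9 MHz = 1.9 MHz.
2.5 MHz ≤ fs/2 = 8.4 MHz, passes unchanged.
Distinct values: {1.9 MHz, 2.5 MHz, 7.2 MHz}.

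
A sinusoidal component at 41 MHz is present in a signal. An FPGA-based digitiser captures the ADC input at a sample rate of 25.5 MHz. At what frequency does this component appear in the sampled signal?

41 MHz mod fs = 15.5 MHz.
15.5 MHz > fs/2 = 12.75 MHz, folds to fs − 15.5 MHz = 10 MHz.

10 MHz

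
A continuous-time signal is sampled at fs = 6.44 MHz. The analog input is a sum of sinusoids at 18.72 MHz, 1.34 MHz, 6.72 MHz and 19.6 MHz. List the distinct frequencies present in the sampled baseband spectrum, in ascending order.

0.28 MHz, 0.6 MHz, 1.34 MHz

fs/2 = 3.22 MHz.
18.72 MHz mod fs = 5.84 MHz.
5.84 MHz > fs/2 = 3.22 MHz, folds to fs − 5.84 MHz = 0.6 MHz.
1.34 MHz ≤ fs/2 = 3.22 MHz, passes unchanged.
6.72 MHz mod fs = 0.28 MHz.
0.28 MHz ≤ fs/2 = 3.22 MHz, appears at 0.28 MHz.
19.6 MHz mod fs = 0.28 MHz.
0.28 MHz ≤ fs/2 = 3.22 MHz, appears at 0.28 MHz.
Distinct values: {0.28 MHz, 0.6 MHz, 1.34 MHz}.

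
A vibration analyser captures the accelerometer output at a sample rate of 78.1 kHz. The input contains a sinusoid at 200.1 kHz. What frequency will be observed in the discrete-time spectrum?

200.1 kHz mod fs = 43.9 kHz.
43.9 kHz > fs/2 = 39.05 kHz, folds to fs − 43.9 kHz = 34.2 kHz.

34.2 kHz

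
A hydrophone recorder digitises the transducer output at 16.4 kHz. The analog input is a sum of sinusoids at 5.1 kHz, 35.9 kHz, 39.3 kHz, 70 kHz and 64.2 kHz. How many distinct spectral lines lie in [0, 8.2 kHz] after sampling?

5

fs/2 = 8.2 kHz.
5.1 kHz ≤ fs/2 = 8.2 kHz, passes unchanged.
35.9 kHz mod fs = 3.1 kHz.
3.1 kHz ≤ fs/2 = 8.2 kHz, appears at 3.1 kHz.
39.3 kHz mod fs = 6.5 kHz.
6.5 kHz ≤ fs/2 = 8.2 kHz, appears at 6.5 kHz.
70 kHz mod fs = 4.4 kHz.
4.4 kHz ≤ fs/2 = 8.2 kHz, appears at 4.4 kHz.
64.2 kHz mod fs = 15 kHz.
15 kHz > fs/2 = 8.2 kHz, folds to fs − 15 kHz = 1.4 kHz.
Distinct values: {1.4 kHz, 3.1 kHz, 4.4 kHz, 5.1 kHz, 6.5 kHz} → 5.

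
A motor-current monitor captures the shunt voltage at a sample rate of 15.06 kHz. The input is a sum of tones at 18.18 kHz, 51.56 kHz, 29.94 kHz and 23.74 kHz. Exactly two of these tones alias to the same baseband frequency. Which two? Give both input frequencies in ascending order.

fs/2 = 7.53 kHz.
18.18 kHz mod fs = 3.12 kHz.
3.12 kHz ≤ fs/2 = 7.53 kHz, appears at 3.12 kHz.
51.56 kHz mod fs = 6.38 kHz.
6.38 kHz ≤ fs/2 = 7.53 kHz, appears at 6.38 kHz.
29.94 kHz mod fs = 14.88 kHz.
14.88 kHz > fs/2 = 7.53 kHz, folds to fs − 14.88 kHz = 0.18 kHz.
23.74 kHz mod fs = 8.68 kHz.
8.68 kHz > fs/2 = 7.53 kHz, folds to fs − 8.68 kHz = 6.38 kHz.
23.74 kHz and 51.56 kHz both map to 6.38 kHz.

23.74 kHz, 51.56 kHz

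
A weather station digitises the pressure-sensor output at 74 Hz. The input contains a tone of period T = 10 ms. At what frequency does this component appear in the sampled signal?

26 Hz

T = 10 ms → f = 1/T = 100 Hz.
100 Hz mod fs = 26 Hz.
26 Hz ≤ fs/2 = 37 Hz, appears at 26 Hz.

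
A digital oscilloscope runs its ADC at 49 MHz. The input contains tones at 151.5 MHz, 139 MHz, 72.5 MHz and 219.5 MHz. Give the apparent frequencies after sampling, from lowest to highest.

4.5 MHz, 8 MHz, 23.5 MHz

fs/2 = 24.5 MHz.
151.5 MHz mod fs = 4.5 MHz.
4.5 MHz ≤ fs/2 = 24.5 MHz, appears at 4.5 MHz.
139 MHz mod fs = 41 MHz.
41 MHz > fs/2 = 24.5 MHz, folds to fs − 41 MHz = 8 MHz.
72.5 MHz mod fs = 23.5 MHz.
23.5 MHz ≤ fs/2 = 24.5 MHz, appears at 23.5 MHz.
219.5 MHz mod fs = 23.5 MHz.
23.5 MHz ≤ fs/2 = 24.5 MHz, appears at 23.5 MHz.
Distinct values: {4.5 MHz, 8 MHz, 23.5 MHz}.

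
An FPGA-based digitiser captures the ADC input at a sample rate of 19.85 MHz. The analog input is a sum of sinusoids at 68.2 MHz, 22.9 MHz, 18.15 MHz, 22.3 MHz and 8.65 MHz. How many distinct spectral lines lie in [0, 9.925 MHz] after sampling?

fs/2 = 9.925 MHz.
68.2 MHz mod fs = 8.65 MHz.
8.65 MHz ≤ fs/2 = 9.925 MHz, appears at 8.65 MHz.
22.9 MHz mod fs = 3.05 MHz.
3.05 MHz ≤ fs/2 = 9.925 MHz, appears at 3.05 MHz.
18.15 MHz > fs/2 = 9.925 MHz, folds to fs − 18.15 MHz = 1.7 MHz.
22.3 MHz mod fs = 2.45 MHz.
2.45 MHz ≤ fs/2 = 9.925 MHz, appears at 2.45 MHz.
8.65 MHz ≤ fs/2 = 9.925 MHz, passes unchanged.
Distinct values: {1.7 MHz, 2.45 MHz, 3.05 MHz, 8.65 MHz} → 4.

4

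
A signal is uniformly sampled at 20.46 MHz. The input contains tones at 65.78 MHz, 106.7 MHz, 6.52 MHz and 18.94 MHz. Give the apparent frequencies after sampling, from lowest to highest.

1.52 MHz, 4.4 MHz, 6.52 MHz

fs/2 = 10.23 MHz.
65.78 MHz mod fs = 4.4 MHz.
4.4 MHz ≤ fs/2 = 10.23 MHz, appears at 4.4 MHz.
106.7 MHz mod fs = 4.4 MHz.
4.4 MHz ≤ fs/2 = 10.23 MHz, appears at 4.4 MHz.
6.52 MHz ≤ fs/2 = 10.23 MHz, passes unchanged.
18.94 MHz > fs/2 = 10.23 MHz, folds to fs − 18.94 MHz = 1.52 MHz.
Distinct values: {1.52 MHz, 4.4 MHz, 6.52 MHz}.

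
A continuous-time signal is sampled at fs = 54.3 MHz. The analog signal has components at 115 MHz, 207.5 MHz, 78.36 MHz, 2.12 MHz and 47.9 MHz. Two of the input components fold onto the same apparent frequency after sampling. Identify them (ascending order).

fs/2 = 27.15 MHz.
115 MHz mod fs = 6.4 MHz.
6.4 MHz ≤ fs/2 = 27.15 MHz, appears at 6.4 MHz.
207.5 MHz mod fs = 44.6 MHz.
44.6 MHz > fs/2 = 27.15 MHz, folds to fs − 44.6 MHz = 9.7 MHz.
78.36 MHz mod fs = 24.06 MHz.
24.06 MHz ≤ fs/2 = 27.15 MHz, appears at 24.06 MHz.
2.12 MHz ≤ fs/2 = 27.15 MHz, passes unchanged.
47.9 MHz > fs/2 = 27.15 MHz, folds to fs − 47.9 MHz = 6.4 MHz.
47.9 MHz and 115 MHz both map to 6.4 MHz.

47.9 MHz, 115 MHz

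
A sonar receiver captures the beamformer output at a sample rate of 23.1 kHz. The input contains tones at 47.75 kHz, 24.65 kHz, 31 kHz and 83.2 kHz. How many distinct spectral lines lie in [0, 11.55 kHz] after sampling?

3

fs/2 = 11.55 kHz.
47.75 kHz mod fs = 1.55 kHz.
1.55 kHz ≤ fs/2 = 11.55 kHz, appears at 1.55 kHz.
24.65 kHz mod fs = 1.55 kHz.
1.55 kHz ≤ fs/2 = 11.55 kHz, appears at 1.55 kHz.
31 kHz mod fs = 7.9 kHz.
7.9 kHz ≤ fs/2 = 11.55 kHz, appears at 7.9 kHz.
83.2 kHz mod fs = 13.9 kHz.
13.9 kHz > fs/2 = 11.55 kHz, folds to fs − 13.9 kHz = 9.2 kHz.
Distinct values: {1.55 kHz, 7.9 kHz, 9.2 kHz} → 3.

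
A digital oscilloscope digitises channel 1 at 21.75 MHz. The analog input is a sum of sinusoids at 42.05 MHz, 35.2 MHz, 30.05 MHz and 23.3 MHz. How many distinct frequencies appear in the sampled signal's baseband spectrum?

3

fs/2 = 10.875 MHz.
42.05 MHz mod fs = 20.3 MHz.
20.3 MHz > fs/2 = 10.875 MHz, folds to fs − 20.3 MHz = 1.45 MHz.
35.2 MHz mod fs = 13.45 MHz.
13.45 MHz > fs/2 = 10.875 MHz, folds to fs − 13.45 MHz = 8.3 MHz.
30.05 MHz mod fs = 8.3 MHz.
8.3 MHz ≤ fs/2 = 10.875 MHz, appears at 8.3 MHz.
23.3 MHz mod fs = 1.55 MHz.
1.55 MHz ≤ fs/2 = 10.875 MHz, appears at 1.55 MHz.
Distinct values: {1.45 MHz, 1.55 MHz, 8.3 MHz} → 3.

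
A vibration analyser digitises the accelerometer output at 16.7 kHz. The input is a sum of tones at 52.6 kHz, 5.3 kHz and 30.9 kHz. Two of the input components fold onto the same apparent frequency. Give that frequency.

2.5 kHz

fs/2 = 8.35 kHz.
52.6 kHz mod fs = 2.5 kHz.
2.5 kHz ≤ fs/2 = 8.35 kHz, appears at 2.5 kHz.
5.3 kHz ≤ fs/2 = 8.35 kHz, passes unchanged.
30.9 kHz mod fs = 14.2 kHz.
14.2 kHz > fs/2 = 8.35 kHz, folds to fs − 14.2 kHz = 2.5 kHz.
30.9 kHz and 52.6 kHz both map to 2.5 kHz.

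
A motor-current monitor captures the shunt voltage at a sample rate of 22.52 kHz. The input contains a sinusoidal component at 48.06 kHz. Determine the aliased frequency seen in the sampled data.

48.06 kHz mod fs = 3.02 kHz.
3.02 kHz ≤ fs/2 = 11.26 kHz, appears at 3.02 kHz.

3.02 kHz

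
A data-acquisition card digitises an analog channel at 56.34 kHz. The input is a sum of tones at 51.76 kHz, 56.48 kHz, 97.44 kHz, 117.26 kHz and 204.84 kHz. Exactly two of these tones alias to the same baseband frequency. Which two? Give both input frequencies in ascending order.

fs/2 = 28.17 kHz.
51.76 kHz > fs/2 = 28.17 kHz, folds to fs − 51.76 kHz = 4.58 kHz.
56.48 kHz mod fs = 0.14 kHz.
0.14 kHz ≤ fs/2 = 28.17 kHz, appears at 0.14 kHz.
97.44 kHz mod fs = 41.1 kHz.
41.1 kHz > fs/2 = 28.17 kHz, folds to fs − 41.1 kHz = 15.24 kHz.
117.26 kHz mod fs = 4.58 kHz.
4.58 kHz ≤ fs/2 = 28.17 kHz, appears at 4.58 kHz.
204.84 kHz mod fs = 35.82 kHz.
35.82 kHz > fs/2 = 28.17 kHz, folds to fs − 35.82 kHz = 20.52 kHz.
51.76 kHz and 117.26 kHz both map to 4.58 kHz.

51.76 kHz, 117.26 kHz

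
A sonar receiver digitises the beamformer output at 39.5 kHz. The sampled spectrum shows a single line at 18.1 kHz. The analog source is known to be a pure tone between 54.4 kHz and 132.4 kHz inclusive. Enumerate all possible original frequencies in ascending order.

57.6 kHz, 60.9 kHz, 97.1 kHz, 100.4 kHz

Frequencies that alias to 18.1 kHz are k·fs ± 18.1 kHz for integer k ≥ 0.
k=0: 18.1 kHz.
k=1: 21.4 kHz, 57.6 kHz.
k=2: 60.9 kHz, 97.1 kHz.
k=3: 100.4 kHz, 136.6 kHz.
k=4: 139.9 kHz, 176.1 kHz.
Within [54.4 kHz, 132.4 kHz]: 57.6 kHz, 60.9 kHz, 97.1 kHz, 100.4 kHz.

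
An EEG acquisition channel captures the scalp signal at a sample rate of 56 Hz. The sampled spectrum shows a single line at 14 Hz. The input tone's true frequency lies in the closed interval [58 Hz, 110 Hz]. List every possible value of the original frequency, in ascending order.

Frequencies that alias to 14 Hz are k·fs ± 14 Hz for integer k ≥ 0.
k=0: 14 Hz.
k=1: 42 Hz, 70 Hz.
k=2: 98 Hz, 126 Hz.
k=3: 154 Hz, 182 Hz.
Within [58 Hz, 110 Hz]: 70 Hz, 98 Hz.

70 Hz, 98 Hz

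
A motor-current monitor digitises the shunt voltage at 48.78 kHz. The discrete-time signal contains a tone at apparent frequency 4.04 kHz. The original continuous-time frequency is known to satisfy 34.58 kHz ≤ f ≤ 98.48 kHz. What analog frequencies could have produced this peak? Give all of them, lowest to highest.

Frequencies that alias to 4.04 kHz are k·fs ± 4.04 kHz for integer k ≥ 0.
k=0: 4.04 kHz.
k=1: 44.74 kHz, 52.82 kHz.
k=2: 93.52 kHz, 101.6 kHz.
k=3: 142.3 kHz, 150.38 kHz.
Within [34.58 kHz, 98.48 kHz]: 44.74 kHz, 52.82 kHz, 93.52 kHz.

44.74 kHz, 52.82 kHz, 93.52 kHz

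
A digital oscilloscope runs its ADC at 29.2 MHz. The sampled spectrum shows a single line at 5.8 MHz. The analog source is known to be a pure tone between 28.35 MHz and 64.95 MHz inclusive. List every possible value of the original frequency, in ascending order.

Frequencies that alias to 5.8 MHz are k·fs ± 5.8 MHz for integer k ≥ 0.
k=0: 5.8 MHz.
k=1: 23.4 MHz, 35 MHz.
k=2: 52.6 MHz, 64.2 MHz.
k=3: 81.8 MHz, 93.4 MHz.
Within [28.35 MHz, 64.95 MHz]: 35 MHz, 52.6 MHz, 64.2 MHz.

35 MHz, 52.6 MHz, 64.2 MHz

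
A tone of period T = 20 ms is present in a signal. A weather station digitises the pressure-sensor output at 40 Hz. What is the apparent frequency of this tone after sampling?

10 Hz

T = 20 ms → f = 1/T = 50 Hz.
50 Hz mod fs = 10 Hz.
10 Hz ≤ fs/2 = 20 Hz, appears at 10 Hz.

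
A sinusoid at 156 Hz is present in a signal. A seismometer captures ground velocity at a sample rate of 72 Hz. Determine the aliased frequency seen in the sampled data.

12 Hz

156 Hz mod fs = 12 Hz.
12 Hz ≤ fs/2 = 36 Hz, appears at 12 Hz.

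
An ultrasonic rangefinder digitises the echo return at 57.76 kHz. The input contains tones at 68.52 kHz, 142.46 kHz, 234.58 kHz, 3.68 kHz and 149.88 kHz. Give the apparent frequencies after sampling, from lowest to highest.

fs/2 = 28.88 kHz.
68.52 kHz mod fs = 10.76 kHz.
10.76 kHz ≤ fs/2 = 28.88 kHz, appears at 10.76 kHz.
142.46 kHz mod fs = 26.94 kHz.
26.94 kHz ≤ fs/2 = 28.88 kHz, appears at 26.94 kHz.
234.58 kHz mod fs = 3.54 kHz.
3.54 kHz ≤ fs/2 = 28.88 kHz, appears at 3.54 kHz.
3.68 kHz ≤ fs/2 = 28.88 kHz, passes unchanged.
149.88 kHz mod fs = 34.36 kHz.
34.36 kHz > fs/2 = 28.88 kHz, folds to fs − 34.36 kHz = 23.4 kHz.
Distinct values: {3.54 kHz, 3.68 kHz, 10.76 kHz, 23.4 kHz, 26.94 kHz}.

3.54 kHz, 3.68 kHz, 10.76 kHz, 23.4 kHz, 26.94 kHz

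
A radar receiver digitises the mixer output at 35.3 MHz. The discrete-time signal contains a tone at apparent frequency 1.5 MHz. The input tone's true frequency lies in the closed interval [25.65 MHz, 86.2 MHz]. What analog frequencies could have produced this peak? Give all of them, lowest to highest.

33.8 MHz, 36.8 MHz, 69.1 MHz, 72.1 MHz

Frequencies that alias to 1.5 MHz are k·fs ± 1.5 MHz for integer k ≥ 0.
k=0: 1.5 MHz.
k=1: 33.8 MHz, 36.8 MHz.
k=2: 69.1 MHz, 72.1 MHz.
k=3: 104.4 MHz, 107.4 MHz.
Within [25.65 MHz, 86.2 MHz]: 33.8 MHz, 36.8 MHz, 69.1 MHz, 72.1 MHz.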